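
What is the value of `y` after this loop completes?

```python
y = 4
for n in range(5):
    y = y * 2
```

Multiply by 2, 5 times: 4 * 2^5 = 128
`y` takes the values: 4 → 8 → 16 → 32 → 64 → 128

Answer: 128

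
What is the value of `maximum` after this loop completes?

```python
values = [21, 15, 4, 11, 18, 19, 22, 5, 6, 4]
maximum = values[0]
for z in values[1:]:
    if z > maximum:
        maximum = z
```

Maximum of [21, 15, 4, 11, 18, 19, 22, 5, 6, 4]
`maximum` takes the values: 21 → 22

Answer: 22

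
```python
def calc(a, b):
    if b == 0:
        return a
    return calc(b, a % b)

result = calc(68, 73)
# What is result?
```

calc(68, 73) -> calc(73, 68) -> calc(68, 5) -> calc(5, 3) -> calc(3, 2) -> calc(2, 1) -> calc(1, 0) -> 1

Answer: 1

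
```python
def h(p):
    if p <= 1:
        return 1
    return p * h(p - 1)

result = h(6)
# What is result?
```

h(6) = 6 * 5 * 4 * 3 * 2 * 1 = 720

Answer: 720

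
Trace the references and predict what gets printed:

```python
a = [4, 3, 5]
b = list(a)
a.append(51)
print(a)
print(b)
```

Key concept: list() constructor creates copy.
Step by step:
`a = [4, 3, 5]` → a = [4, 3, 5]
`b = list(a)` → b = [4, 3, 5]
`a.append(51)` → a = [4, 3, 5, 51]
`print(a)` → prints [4, 3, 5, 51]
`print(b)` → prints [4, 3, 5]

Answer:
[4, 3, 5, 51]
[4, 3, 5]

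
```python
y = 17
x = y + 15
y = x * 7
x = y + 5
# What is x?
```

Trace:
`y = 17` → y = 17
`x = y + 15` → x = 32
`y = x * 7` → y = 224
`x = y + 5` → x = 229
So x = 229

Answer: 229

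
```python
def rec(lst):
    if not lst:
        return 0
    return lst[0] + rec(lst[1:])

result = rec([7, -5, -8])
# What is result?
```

7 + (-5) + (-8) + 0 = -6

Answer: -6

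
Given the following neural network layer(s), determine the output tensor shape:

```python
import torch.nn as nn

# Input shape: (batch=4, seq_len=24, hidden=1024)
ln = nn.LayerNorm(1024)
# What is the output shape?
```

Input: (4, 24, 1024) -> Output: (4, 24, 1024)

Answer: (4, 24, 1024)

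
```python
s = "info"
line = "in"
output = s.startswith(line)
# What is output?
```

Trace:
`s = "info"` → s = 'info'
`line = "in"` → line = 'in'
`output = s.startswith(line)` → output = True
So output = True

Answer: True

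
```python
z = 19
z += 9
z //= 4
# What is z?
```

Trace:
`z = 19` → z = 19
`z += 9` → z = 28
`z //= 4` → z = 7
So z = 7

Answer: 7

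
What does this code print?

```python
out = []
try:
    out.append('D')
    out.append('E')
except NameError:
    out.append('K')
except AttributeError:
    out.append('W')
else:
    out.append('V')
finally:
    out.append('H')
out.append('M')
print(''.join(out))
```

Execution trace: 'D' (try body) → 'E' (try body, no exception) → 'V' (else) → 'H' (finally) → 'M' (after the try/except). Output: DEVHM

Answer: DEVHM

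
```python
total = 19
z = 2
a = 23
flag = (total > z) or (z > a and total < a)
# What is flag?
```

Trace:
`total = 19` → total = 19
`z = 2` → z = 2
`a = 23` → a = 23
`flag = (total > z) or (z > a and total < a)` → flag = True
So flag = True

Answer: True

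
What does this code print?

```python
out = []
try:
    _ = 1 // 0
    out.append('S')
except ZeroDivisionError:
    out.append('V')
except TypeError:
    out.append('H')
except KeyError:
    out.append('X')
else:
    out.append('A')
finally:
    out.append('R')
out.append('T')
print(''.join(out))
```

Execution trace: 'V' (except ZeroDivisionError) → 'R' (finally) → 'T' (after the try/except). Output: VRT

Answer: VRT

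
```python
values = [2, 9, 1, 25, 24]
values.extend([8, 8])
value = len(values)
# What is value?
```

Trace:
`values = [2, 9, 1, 25, 24]` → values = [2, 9, 1, 25, 24]
`values.extend([8, 8])` → values = [2, 9, 1, 25, 24, 8, 8]
`value = len(values)` → value = 7
So value = 7

Answer: 7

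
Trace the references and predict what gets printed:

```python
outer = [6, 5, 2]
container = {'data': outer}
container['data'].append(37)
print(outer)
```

Key concept: dict holds reference to list.
Step by step:
`outer = [6, 5, 2]` → outer = [6, 5, 2]
`container = {'data': outer}` → container = {'data': [6, 5, 2]}
`container['data'].append(37)` → outer = [6, 5, 2, 37]; container = {'data': [6, 5, 2, 37]}
`print(outer)` → prints [6, 5, 2, 37]

Answer: [6, 5, 2, 37]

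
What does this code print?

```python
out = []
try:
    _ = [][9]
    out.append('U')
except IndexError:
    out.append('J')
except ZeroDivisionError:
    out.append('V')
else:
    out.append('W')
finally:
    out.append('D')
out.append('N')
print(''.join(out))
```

Execution trace: 'J' (except IndexError) → 'D' (finally) → 'N' (after the try/except). Output: JDN

Answer: JDN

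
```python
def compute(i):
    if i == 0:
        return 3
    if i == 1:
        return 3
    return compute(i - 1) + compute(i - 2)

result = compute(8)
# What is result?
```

Build up from base cases: compute(0)=3, compute(1)=3, compute(2)=6, compute(3)=9, compute(4)=15, compute(5)=24, compute(6)=39, ..., compute(8)=102

Answer: 102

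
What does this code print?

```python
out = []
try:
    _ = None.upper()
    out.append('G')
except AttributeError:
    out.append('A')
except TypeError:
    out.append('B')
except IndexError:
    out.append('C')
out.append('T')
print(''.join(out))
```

Execution trace: 'A' (except AttributeError) → 'T' (after the try/except). Output: AT

Answer: AT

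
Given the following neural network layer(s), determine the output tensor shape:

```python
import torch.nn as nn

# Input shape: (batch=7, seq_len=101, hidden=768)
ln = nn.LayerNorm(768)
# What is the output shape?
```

Input: (7, 101, 768) -> Output: (7, 101, 768)

Answer: (7, 101, 768)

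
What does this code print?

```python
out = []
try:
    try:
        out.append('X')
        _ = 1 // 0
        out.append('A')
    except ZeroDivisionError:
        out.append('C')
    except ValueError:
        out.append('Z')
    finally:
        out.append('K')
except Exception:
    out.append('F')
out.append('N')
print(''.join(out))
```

Execution trace: 'X' (inner try body) → 'C' (inner except ZeroDivisionError) → 'K' (inner finally) → 'N' (after the try/except). Output: XCKN

Answer: XCKN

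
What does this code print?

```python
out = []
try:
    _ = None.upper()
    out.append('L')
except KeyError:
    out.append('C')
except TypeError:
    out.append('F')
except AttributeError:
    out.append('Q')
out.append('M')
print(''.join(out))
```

Execution trace: 'Q' (except AttributeError) → 'M' (after the try/except). Output: QM

Answer: QM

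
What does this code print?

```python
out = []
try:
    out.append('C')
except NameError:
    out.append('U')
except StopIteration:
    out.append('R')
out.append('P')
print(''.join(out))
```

Execution trace: 'C' (try body, no exception) → 'P' (after the try/except). Output: CP

Answer: CP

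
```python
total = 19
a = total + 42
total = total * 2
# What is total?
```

Trace:
`total = 19` → total = 19
`a = total + 42` → a = 61
`total = total * 2` → total = 38
So total = 38

Answer: 38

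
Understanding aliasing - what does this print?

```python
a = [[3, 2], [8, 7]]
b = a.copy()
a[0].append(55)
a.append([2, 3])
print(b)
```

Key concept: shallow copy with nested lists.
Step by step:
`a = [[3, 2], [8, 7]]` → a = [[3, 2], [8, 7]]
`b = a.copy()` → b = [[3, 2], [8, 7]]
`a[0].append(55)` → a = [[3, 2, 55], [8, 7]]; b = [[3, 2, 55], [8, 7]]
`a.append([2, 3])` → a = [[3, 2, 55], [8, 7], [2, 3]]
`print(b)` → prints [[3, 2, 55], [8, 7]]

Answer: [[3, 2, 55], [8, 7]]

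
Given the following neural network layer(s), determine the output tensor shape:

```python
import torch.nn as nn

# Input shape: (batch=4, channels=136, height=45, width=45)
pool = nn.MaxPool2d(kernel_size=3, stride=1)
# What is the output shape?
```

Input: (4, 136, 45, 45) -> Output: (4, 136, 43, 43)

Answer: (4, 136, 43, 43)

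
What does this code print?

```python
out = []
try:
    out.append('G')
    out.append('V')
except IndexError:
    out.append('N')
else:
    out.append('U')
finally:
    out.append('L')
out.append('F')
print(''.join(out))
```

Execution trace: 'G' (try body) → 'V' (try body, no exception) → 'U' (else) → 'L' (finally) → 'F' (after the try/except). Output: GVULF

Answer: GVULF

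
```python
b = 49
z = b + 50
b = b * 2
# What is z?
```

Trace:
`b = 49` → b = 49
`z = b + 50` → z = 99
`b = b * 2` → b = 98
So z = 99

Answer: 99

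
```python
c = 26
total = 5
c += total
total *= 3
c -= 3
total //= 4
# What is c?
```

Trace:
`c = 26` → c = 26
`total = 5` → total = 5
`c += total` → c = 31
`total *= 3` → total = 15
`c -= 3` → c = 28
`total //= 4` → total = 3
So c = 28

Answer: 28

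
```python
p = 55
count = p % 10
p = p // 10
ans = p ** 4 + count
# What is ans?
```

Trace:
`p = 55` → p = 55
`count = p % 10` → count = 5
`p = p // 10` → p = 5
`ans = p ** 4 + count` → ans = 630
So ans = 630

Answer: 630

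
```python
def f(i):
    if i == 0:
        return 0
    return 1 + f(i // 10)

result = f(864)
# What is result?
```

Count of digits of 864: 3

Answer: 3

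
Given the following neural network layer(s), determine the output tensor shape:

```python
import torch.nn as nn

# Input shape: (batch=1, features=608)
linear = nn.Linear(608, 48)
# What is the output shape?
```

Input: (1, 608) -> Output: (1, 48)

Answer: (1, 48)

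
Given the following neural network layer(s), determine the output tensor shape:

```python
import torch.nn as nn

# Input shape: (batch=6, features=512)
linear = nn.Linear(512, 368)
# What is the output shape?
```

Input: (6, 512) -> Output: (6, 368)

Answer: (6, 368)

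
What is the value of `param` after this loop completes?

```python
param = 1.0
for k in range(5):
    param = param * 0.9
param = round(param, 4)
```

Exponential decay: 1.0 * 0.9^5
`param` takes the values: 1.0 → 0.9 → 0.81 → 0.729 → 0.6561 → 0.59049 → 0.5905

Answer: 0.5905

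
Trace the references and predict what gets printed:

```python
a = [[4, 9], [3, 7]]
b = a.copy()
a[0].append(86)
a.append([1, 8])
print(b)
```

Key concept: shallow copy with nested lists.
Step by step:
`a = [[4, 9], [3, 7]]` → a = [[4, 9], [3, 7]]
`b = a.copy()` → b = [[4, 9], [3, 7]]
`a[0].append(86)` → a = [[4, 9, 86], [3, 7]]; b = [[4, 9, 86], [3, 7]]
`a.append([1, 8])` → a = [[4, 9, 86], [3, 7], [1, 8]]
`print(b)` → prints [[4, 9, 86], [3, 7]]

Answer: [[4, 9, 86], [3, 7]]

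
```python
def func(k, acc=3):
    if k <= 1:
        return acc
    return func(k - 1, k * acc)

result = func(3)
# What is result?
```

Accumulator trace (n, acc): (3, 3) -> (2, 9) -> (1, 18) -> return 18

Answer: 18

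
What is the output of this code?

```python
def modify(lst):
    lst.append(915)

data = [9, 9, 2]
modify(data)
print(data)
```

Key concept: function modifies passed list.
Step by step:
`data = [9, 9, 2]` → data = [9, 9, 2]
`modify(data)` → data = [9, 9, 2, 915]
`print(data)` → prints [9, 9, 2, 915]

Answer: [9, 9, 2, 915]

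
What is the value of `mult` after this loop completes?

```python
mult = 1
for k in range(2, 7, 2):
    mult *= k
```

Product of even numbers 2 to 6
`mult` takes the values: 1 → 2 → 8 → 48

Answer: 48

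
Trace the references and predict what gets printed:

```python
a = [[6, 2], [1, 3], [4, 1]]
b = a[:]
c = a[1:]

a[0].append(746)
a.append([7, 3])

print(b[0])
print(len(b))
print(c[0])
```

Key concept: slice with nested mutation.
Step by step:
`a = [[6, 2], [1, 3], [4, 1]]` → a = [[6, 2], [1, 3], [4, 1]]
`b = a[:]` → b = [[6, 2], [1, 3], [4, 1]]
`c = a[1:]` → c = [[1, 3], [4, 1]]
`a[0].append(746)` → a = [[6, 2, 746], [1, 3], [4, 1]]; b = [[6, 2, 746], [1, 3], [4, 1]]
`a.append([7, 3])` → a = [[6, 2, 746], [1, 3], [4, 1], [7, 3]]
`print(b[0])` → prints [6, 2, 746]
`print(len(b))` → prints 3
`print(c[0])` → prints [1, 3]

Answer:
[6, 2, 746]
3
[1, 3]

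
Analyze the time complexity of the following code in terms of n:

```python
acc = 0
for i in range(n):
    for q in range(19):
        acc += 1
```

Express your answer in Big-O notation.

Each loop level contributes: n × 1. Multiplying the contributions gives O(n).

Answer: O(n)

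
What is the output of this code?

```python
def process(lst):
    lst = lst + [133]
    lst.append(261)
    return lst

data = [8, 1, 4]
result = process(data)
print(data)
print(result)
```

Key concept: rebinding parameter vs mutation.
Step by step:
`data = [8, 1, 4]` → data = [8, 1, 4]
`result = process(data)` → result = [8, 1, 4, 133, 261]
`print(data)` → prints [8, 1, 4]
`print(result)` → prints [8, 1, 4, 133, 261]

Answer:
[8, 1, 4]
[8, 1, 4, 133, 261]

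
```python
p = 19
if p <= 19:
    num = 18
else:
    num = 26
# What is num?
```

Trace:
`p = 19` → p = 19
`if p <= 19: ...` → p <= 19 is True → num = 18
So num = 18

Answer: 18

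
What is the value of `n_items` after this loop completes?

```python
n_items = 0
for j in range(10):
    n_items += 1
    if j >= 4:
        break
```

Loop breaks when j reaches 4, n_items is 5
`n_items` takes the values: 0 → 1 → 2 → 3 → 4 → 5

Answer: 5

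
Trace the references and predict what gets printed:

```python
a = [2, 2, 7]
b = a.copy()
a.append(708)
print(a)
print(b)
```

Key concept: list.copy() creates independent copy.
Step by step:
`a = [2, 2, 7]` → a = [2, 2, 7]
`b = a.copy()` → b = [2, 2, 7]
`a.append(708)` → a = [2, 2, 7, 708]
`print(a)` → prints [2, 2, 7, 708]
`print(b)` → prints [2, 2, 7]

Answer:
[2, 2, 7, 708]
[2, 2, 7]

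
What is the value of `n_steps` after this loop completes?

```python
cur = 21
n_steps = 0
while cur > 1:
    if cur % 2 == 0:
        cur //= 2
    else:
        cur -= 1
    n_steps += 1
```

Steps to reduce 21 to 1
`n_steps` takes the values: 0 → 1 → 2 → 3 → 4 → 5 → 6

Answer: 6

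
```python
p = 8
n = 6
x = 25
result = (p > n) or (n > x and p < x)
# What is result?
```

Trace:
`p = 8` → p = 8
`n = 6` → n = 6
`x = 25` → x = 25
`result = (p > n) or (n > x and p < x)` → result = True
So result = True

Answer: True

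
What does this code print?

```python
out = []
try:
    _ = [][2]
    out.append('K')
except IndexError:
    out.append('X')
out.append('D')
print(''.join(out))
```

Execution trace: 'X' (except IndexError) → 'D' (after the try/except). Output: XD

Answer: XD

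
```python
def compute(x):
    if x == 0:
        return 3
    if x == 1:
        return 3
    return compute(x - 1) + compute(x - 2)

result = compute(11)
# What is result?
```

Build up from base cases: compute(0)=3, compute(1)=3, compute(2)=6, compute(3)=9, compute(4)=15, compute(5)=24, compute(6)=39, ..., compute(11)=432

Answer: 432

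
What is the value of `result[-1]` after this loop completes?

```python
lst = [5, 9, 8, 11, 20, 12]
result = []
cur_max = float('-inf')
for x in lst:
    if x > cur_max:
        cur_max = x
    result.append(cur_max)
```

Running max ends at 20
`result` takes the values: [] → [5] → [5, 9] → [5, 9, 9] → [5, 9, 9, 11] → [5, 9, 9, 11, 20] → [5, 9, 9, 11, 20, 20]
So `result[-1]` = 20

Answer: 20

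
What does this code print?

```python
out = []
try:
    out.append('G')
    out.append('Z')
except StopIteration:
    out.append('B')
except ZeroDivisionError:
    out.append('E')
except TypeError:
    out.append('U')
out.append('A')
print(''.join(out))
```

Execution trace: 'G' (try body) → 'Z' (try body, no exception) → 'A' (after the try/except). Output: GZA

Answer: GZA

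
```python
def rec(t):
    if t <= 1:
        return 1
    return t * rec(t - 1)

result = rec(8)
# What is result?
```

rec(8) = 8 * 7 * 6 * 5 * 4 * 3 * 2 * 1 = 40320

Answer: 40320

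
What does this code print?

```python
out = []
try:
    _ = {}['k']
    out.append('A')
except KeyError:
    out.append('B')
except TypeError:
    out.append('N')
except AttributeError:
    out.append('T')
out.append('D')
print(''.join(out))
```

Execution trace: 'B' (except KeyError) → 'D' (after the try/except). Output: BD

Answer: BD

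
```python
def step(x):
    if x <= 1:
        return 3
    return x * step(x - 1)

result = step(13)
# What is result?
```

step(13) = 13 * 12 * 11 * 10 * 9 * 8 * 7 * 6 * 5 * 4 * 3 * 2 * 3 = 18681062400

Answer: 18681062400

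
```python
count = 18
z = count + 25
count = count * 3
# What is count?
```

Trace:
`count = 18` → count = 18
`z = count + 25` → z = 43
`count = count * 3` → count = 54
So count = 54

Answer: 54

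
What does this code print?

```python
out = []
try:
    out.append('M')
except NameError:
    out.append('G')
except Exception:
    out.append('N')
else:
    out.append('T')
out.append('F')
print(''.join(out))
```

Execution trace: 'M' (try body, no exception) → 'T' (else) → 'F' (after the try/except). Output: MTF

Answer: MTF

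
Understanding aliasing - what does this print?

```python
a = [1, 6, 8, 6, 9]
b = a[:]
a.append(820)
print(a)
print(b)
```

Key concept: slice [:] creates copy.
Step by step:
`a = [1, 6, 8, 6, 9]` → a = [1, 6, 8, 6, 9]
`b = a[:]` → b = [1, 6, 8, 6, 9]
`a.append(820)` → a = [1, 6, 8, 6, 9, 820]
`print(a)` → prints [1, 6, 8, 6, 9, 820]
`print(b)` → prints [1, 6, 8, 6, 9]

Answer:
[1, 6, 8, 6, 9, 820]
[1, 6, 8, 6, 9]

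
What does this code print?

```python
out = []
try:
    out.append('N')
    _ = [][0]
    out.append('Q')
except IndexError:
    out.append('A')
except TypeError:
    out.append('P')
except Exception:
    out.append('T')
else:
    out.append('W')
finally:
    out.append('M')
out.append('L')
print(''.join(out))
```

Execution trace: 'N' (try body) → 'A' (except IndexError) → 'M' (finally) → 'L' (after the try/except). Output: NAML

Answer: NAML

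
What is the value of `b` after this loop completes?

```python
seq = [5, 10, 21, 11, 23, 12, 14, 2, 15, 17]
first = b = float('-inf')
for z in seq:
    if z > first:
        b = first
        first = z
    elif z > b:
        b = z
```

Second largest (with repeats) in [5, 10, 21, 11, 23, 12, 14, 2, 15, 17]
`b` takes the values: -inf → 5 → 10 → 11 → 21

Answer: 21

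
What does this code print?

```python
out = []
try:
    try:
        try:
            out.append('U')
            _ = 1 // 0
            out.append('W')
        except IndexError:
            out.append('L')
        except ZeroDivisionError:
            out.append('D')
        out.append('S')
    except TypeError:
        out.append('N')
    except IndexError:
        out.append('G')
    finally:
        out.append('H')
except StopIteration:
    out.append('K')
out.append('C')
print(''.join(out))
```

Execution trace: 'U' (inner try body) → 'D' (inner except ZeroDivisionError) → 'S' (try body, no exception) → 'H' (finally) → 'C' (after the try/except). Output: UDSHC

Answer: UDSHC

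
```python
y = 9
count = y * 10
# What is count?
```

Trace:
`y = 9` → y = 9
`count = y * 10` → count = 90
So count = 90

Answer: 90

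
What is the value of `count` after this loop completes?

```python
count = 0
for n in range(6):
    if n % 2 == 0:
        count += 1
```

Count numbers divisible by 2 in range(6)
`count` takes the values: 0 → 1 → 2 → 3

Answer: 3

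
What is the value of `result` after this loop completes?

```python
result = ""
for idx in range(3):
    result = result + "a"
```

Repeat 'a' 3 times
`result` takes the values: "" → "a" → "aa" → "aaa"

Answer: "aaa"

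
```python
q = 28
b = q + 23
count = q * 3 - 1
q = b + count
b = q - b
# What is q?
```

Trace:
`q = 28` → q = 28
`b = q + 23` → b = 51
`count = q * 3 - 1` → count = 83
`q = b + count` → q = 134
`b = q - b` → b = 83
So q = 134

Answer: 134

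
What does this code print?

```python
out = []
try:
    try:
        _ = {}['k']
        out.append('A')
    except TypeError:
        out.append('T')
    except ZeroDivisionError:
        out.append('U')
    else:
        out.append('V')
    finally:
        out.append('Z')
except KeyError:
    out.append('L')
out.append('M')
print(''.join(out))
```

Execution trace: 'Z' (finally) → 'L' (outer except KeyError) → 'M' (after the try/except). Output: ZLM

Answer: ZLM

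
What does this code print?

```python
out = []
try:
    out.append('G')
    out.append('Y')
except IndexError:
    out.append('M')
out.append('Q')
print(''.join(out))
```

Execution trace: 'G' (try body) → 'Y' (try body, no exception) → 'Q' (after the try/except). Output: GYQ

Answer: GYQ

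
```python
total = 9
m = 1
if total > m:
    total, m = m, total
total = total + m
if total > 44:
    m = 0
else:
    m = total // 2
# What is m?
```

Trace:
`total = 9` → total = 9
`m = 1` → m = 1
`if total > m: ...` → total > m is True → total = 1; m = 9
`total = total + m` → total = 10
`if total > 44: ...` → total > 44 is False, take else branch → m = 5
So m = 5

Answer: 5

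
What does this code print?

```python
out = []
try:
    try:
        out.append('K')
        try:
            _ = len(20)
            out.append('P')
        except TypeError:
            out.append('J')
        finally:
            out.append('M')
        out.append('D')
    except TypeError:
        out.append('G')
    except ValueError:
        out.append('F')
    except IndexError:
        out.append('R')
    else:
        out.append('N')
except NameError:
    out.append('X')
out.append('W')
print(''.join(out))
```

Execution trace: 'K' (try body) → 'J' (inner except TypeError) → 'M' (inner finally) → 'D' (try body, no exception) → 'N' (else) → 'W' (after the try/except). Output: KJMDNW

Answer: KJMDNW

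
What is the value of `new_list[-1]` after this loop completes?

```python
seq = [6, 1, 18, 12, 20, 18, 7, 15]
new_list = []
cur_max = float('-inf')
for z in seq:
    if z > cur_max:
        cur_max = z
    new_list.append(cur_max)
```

Running max ends at 20
`new_list` takes the values: [] → [6] → [6, 6] → [6, 6, 18] → [6, 6, 18, 18] → [6, 6, 18, 18, 20] → [6, 6, 18, 18, 20, 20] → [6, 6, 18, 18, 20, 20, 20] → [6, 6, 18, 18, 20, 20, 20, 20]
So `new_list[-1]` = 20

Answer: 20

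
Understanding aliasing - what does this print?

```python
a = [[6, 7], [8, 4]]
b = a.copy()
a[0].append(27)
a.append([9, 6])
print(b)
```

Key concept: shallow copy with nested lists.
Step by step:
`a = [[6, 7], [8, 4]]` → a = [[6, 7], [8, 4]]
`b = a.copy()` → b = [[6, 7], [8, 4]]
`a[0].append(27)` → a = [[6, 7, 27], [8, 4]]; b = [[6, 7, 27], [8, 4]]
`a.append([9, 6])` → a = [[6, 7, 27], [8, 4], [9, 6]]
`print(b)` → prints [[6, 7, 27], [8, 4]]

Answer: [[6, 7, 27], [8, 4]]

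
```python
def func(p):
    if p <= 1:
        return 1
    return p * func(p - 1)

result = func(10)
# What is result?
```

func(10) = 10 * 9 * 8 * 7 * 6 * 5 * 4 * 3 * 2 * 1 = 3628800

Answer: 3628800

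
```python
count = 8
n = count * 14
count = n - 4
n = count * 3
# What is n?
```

Trace:
`count = 8` → count = 8
`n = count * 14` → n = 112
`count = n - 4` → count = 108
`n = count * 3` → n = 324
So n = 324

Answer: 324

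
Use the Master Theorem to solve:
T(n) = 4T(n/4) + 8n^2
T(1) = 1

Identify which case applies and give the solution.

a=4, b=4, f(n)=8n^2. log_4(4) = 1. Since c=2 > 1 and the regularity condition holds (4(n/4)^2 = (4/4^2)n^2 with 4/4^2 < 1), Case 3 applies: T(n) = Θ(f(n)) = O(n^2).

Answer: O(n^2) - Case 3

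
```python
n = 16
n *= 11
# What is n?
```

Trace:
`n = 16` → n = 16
`n *= 11` → n = 176
So n = 176

Answer: 176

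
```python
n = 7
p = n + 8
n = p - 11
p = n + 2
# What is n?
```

Trace:
`n = 7` → n = 7
`p = n + 8` → p = 15
`n = p - 11` → n = 4
`p = n + 2` → p = 6
So n = 4

Answer: 4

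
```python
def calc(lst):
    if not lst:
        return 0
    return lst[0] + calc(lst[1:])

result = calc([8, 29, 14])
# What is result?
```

8 + 29 + 14 + 0 = 51

Answer: 51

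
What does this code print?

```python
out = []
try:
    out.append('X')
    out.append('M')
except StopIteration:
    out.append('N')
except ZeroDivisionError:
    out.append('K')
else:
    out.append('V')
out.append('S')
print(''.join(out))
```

Execution trace: 'X' (try body) → 'M' (try body, no exception) → 'V' (else) → 'S' (after the try/except). Output: XMVS

Answer: XMVS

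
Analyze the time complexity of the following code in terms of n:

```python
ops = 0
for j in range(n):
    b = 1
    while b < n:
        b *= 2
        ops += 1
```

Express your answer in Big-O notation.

Each loop level contributes: n × log n. Multiplying the contributions gives O(n log n).

Answer: O(n log n)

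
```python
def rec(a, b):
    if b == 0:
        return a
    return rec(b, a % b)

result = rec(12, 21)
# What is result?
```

rec(12, 21) -> rec(21, 12) -> rec(12, 9) -> rec(9, 3) -> rec(3, 0) -> 3

Answer: 3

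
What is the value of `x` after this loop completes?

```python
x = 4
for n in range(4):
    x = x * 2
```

Multiply by 2, 4 times: 4 * 2^4 = 64
`x` takes the values: 4 → 8 → 16 → 32 → 64

Answer: 64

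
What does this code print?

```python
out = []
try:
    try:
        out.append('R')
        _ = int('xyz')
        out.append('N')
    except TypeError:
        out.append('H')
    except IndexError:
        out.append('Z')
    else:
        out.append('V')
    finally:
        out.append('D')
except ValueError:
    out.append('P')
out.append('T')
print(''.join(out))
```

Execution trace: 'R' (try body) → 'D' (finally) → 'P' (outer except ValueError) → 'T' (after the try/except). Output: RDPT

Answer: RDPT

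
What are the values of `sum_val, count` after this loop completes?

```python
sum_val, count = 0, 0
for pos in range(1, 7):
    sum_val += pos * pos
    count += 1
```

Sum of squares and count
`sum_val, count` takes the values: (0, 0) → (1, 0) → (1, 1) → (5, 1) → (5, 2) → (14, 2) → (14, 3) → (30, 3) → (30, 4) → (55, 4) → (55, 5) → (91, 5) → (91, 6)

Answer: 91, 6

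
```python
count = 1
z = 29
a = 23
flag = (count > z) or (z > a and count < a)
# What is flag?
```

Trace:
`count = 1` → count = 1
`z = 29` → z = 29
`a = 23` → a = 23
`flag = (count > z) or (z > a and count < a)` → flag = True
So flag = True

Answer: True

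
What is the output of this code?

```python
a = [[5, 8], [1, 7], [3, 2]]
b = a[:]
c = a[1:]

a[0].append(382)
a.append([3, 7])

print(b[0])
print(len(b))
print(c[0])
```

Key concept: slice with nested mutation.
Step by step:
`a = [[5, 8], [1, 7], [3, 2]]` → a = [[5, 8], [1, 7], [3, 2]]
`b = a[:]` → b = [[5, 8], [1, 7], [3, 2]]
`c = a[1:]` → c = [[1, 7], [3, 2]]
`a[0].append(382)` → a = [[5, 8, 382], [1, 7], [3, 2]]; b = [[5, 8, 382], [1, 7], [3, 2]]
`a.append([3, 7])` → a = [[5, 8, 382], [1, 7], [3, 2], [3, 7]]
`print(b[0])` → prints [5, 8, 382]
`print(len(b))` → prints 3
`print(c[0])` → prints [1, 7]

Answer:
[5, 8, 382]
3
[1, 7]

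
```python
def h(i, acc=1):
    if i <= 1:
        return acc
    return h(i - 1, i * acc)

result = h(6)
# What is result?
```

Accumulator trace (n, acc): (6, 1) -> (5, 6) -> (4, 30) -> (3, 120) -> (2, 360) -> (1, 720) -> return 720

Answer: 720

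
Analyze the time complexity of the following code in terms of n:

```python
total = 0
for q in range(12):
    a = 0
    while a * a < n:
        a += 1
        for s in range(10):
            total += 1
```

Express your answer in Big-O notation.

Each loop level contributes: 1 × √n × 1. Multiplying the contributions gives O(√n).

Answer: O(√n)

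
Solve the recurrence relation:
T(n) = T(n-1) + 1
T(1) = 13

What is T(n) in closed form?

Unrolling: T(n) = T(1) + 1·(n-1) = 13 + 1(n-1) = n + 12.

Answer: T(n) = n + 12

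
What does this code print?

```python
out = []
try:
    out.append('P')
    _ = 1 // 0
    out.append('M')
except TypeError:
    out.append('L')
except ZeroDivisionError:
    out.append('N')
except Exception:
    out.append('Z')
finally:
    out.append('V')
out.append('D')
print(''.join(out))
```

Execution trace: 'P' (try body) → 'N' (except ZeroDivisionError) → 'V' (finally) → 'D' (after the try/except). Output: PNVD

Answer: PNVD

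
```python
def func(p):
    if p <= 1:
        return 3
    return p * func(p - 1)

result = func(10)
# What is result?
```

func(10) = 10 * 9 * 8 * 7 * 6 * 5 * 4 * 3 * 2 * 3 = 10886400

Answer: 10886400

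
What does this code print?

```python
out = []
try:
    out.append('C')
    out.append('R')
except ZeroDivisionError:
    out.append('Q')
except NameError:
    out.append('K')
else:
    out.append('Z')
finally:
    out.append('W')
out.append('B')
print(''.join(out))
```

Execution trace: 'C' (try body) → 'R' (try body, no exception) → 'Z' (else) → 'W' (finally) → 'B' (after the try/except). Output: CRZWB

Answer: CRZWB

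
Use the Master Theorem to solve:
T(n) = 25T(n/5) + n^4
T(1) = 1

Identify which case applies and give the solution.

a=25, b=5, f(n)=n^4. log_5(25) = 2. Since c=4 > 2 and the regularity condition holds (25(n/5)^4 = (25/5^4)n^4 with 25/5^4 < 1), Case 3 applies: T(n) = Θ(f(n)) = O(n^4).

Answer: O(n^4) - Case 3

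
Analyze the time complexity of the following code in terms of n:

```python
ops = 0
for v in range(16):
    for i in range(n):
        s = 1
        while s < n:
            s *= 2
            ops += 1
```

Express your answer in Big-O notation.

Each loop level contributes: 1 × n × log n. Multiplying the contributions gives O(n log n).

Answer: O(n log n)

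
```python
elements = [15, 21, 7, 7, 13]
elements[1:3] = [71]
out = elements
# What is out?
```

Trace:
`elements = [15, 21, 7, 7, 13]` → elements = [15, 21, 7, 7, 13]
`elements[1:3] = [71]` → elements = [15, 71, 7, 13]
`out = elements` → out = [15, 71, 7, 13]
So out = [15, 71, 7, 13]

Answer: [15, 71, 7, 13]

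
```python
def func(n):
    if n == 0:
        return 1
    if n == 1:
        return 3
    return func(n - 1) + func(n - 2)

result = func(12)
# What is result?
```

Build up from base cases: func(0)=1, func(1)=3, func(2)=4, func(3)=7, func(4)=11, func(5)=18, func(6)=29, ..., func(12)=521

Answer: 521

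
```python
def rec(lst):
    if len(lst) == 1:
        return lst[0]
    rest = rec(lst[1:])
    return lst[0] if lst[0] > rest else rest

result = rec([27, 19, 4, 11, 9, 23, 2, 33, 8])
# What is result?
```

Recursive max over [27, 19, 4, 11, 9, 23, 2, 33, 8] = 33

Answer: 33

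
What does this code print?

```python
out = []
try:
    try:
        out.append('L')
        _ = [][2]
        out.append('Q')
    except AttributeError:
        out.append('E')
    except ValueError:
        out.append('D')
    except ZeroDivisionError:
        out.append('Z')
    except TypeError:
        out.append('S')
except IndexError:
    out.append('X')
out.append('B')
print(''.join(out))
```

Execution trace: 'L' (try body) → 'X' (outer except IndexError) → 'B' (after the try/except). Output: LXB

Answer: LXB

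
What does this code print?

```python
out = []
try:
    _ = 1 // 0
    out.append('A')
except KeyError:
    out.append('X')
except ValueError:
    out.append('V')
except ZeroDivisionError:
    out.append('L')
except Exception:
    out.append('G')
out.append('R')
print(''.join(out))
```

Execution trace: 'L' (except ZeroDivisionError) → 'R' (after the try/except). Output: LR

Answer: LR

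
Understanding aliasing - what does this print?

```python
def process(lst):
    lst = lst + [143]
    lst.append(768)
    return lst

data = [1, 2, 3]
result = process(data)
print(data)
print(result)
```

Key concept: rebinding parameter vs mutation.
Step by step:
`data = [1, 2, 3]` → data = [1, 2, 3]
`result = process(data)` → result = [1, 2, 3, 143, 768]
`print(data)` → prints [1, 2, 3]
`print(result)` → prints [1, 2, 3, 143, 768]

Answer:
[1, 2, 3]
[1, 2, 3, 143, 768]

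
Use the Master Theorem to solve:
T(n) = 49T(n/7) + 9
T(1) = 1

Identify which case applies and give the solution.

a=49, b=7, f(n)=9. log_7(49) = 2. Since c=0 < 2, Case 1 applies: T(n) = Θ(n^log_b(a)) = O(n^2).

Answer: O(n^2) - Case 1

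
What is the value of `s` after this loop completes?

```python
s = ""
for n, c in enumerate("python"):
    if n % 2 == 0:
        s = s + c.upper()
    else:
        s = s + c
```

Uppercase even positions in 'python'
`s` takes the values: "" → "P" → "Py" → "PyT" → "PyTh" → "PyThO" → "PyThOn"

Answer: "PyThOn"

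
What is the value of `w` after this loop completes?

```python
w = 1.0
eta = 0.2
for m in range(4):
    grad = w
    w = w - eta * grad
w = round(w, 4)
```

Gradient descent: w = 1.0 * (1 - 0.2)^4
`w` takes the values: 1.0 → 0.8 → 0.64 → 0.512 → 0.4096

Answer: 0.4096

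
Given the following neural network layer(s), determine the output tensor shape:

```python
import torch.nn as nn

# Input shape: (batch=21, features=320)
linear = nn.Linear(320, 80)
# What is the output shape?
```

Input: (21, 320) -> Output: (21, 80)

Answer: (21, 80)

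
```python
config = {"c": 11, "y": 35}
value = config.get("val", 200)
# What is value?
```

Trace:
`config = {"c": 11, "y": 35}` → config = {'c': 11, 'y': 35}
`value = config.get("val", 200)` → value = 200
So value = 200

Answer: 200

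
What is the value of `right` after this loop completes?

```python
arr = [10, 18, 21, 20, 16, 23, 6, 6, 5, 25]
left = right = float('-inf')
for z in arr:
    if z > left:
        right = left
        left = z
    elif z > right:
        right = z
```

Second largest (with repeats) in [10, 18, 21, 20, 16, 23, 6, 6, 5, 25]
`right` takes the values: -inf → 10 → 18 → 20 → 21 → 23

Answer: 23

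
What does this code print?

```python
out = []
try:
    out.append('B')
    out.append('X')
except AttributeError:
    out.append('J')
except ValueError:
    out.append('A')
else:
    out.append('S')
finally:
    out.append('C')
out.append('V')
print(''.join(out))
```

Execution trace: 'B' (try body) → 'X' (try body, no exception) → 'S' (else) → 'C' (finally) → 'V' (after the try/except). Output: BXSCV

Answer: BXSCV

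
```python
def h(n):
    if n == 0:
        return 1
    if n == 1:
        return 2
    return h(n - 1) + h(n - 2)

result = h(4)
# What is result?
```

Build up from base cases: h(0)=1, h(1)=2, h(2)=3, h(3)=5, h(4)=8

Answer: 8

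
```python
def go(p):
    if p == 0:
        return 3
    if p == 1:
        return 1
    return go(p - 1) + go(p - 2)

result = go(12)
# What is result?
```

Build up from base cases: go(0)=3, go(1)=1, go(2)=4, go(3)=5, go(4)=9, go(5)=14, go(6)=23, ..., go(12)=411

Answer: 411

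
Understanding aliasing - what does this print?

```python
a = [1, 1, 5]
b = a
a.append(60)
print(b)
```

Key concept: basic list aliasing.
Step by step:
`a = [1, 1, 5]` → a = [1, 1, 5]
`b = a` → b = [1, 1, 5] (same object as a)
`a.append(60)` → a = [1, 1, 5, 60] (same object as b); b = [1, 1, 5, 60] (same object as a)
`print(b)` → prints [1, 1, 5, 60]

Answer: [1, 1, 5, 60]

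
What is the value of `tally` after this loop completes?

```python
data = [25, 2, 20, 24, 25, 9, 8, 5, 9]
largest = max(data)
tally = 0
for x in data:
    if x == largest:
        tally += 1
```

Count of max value 25 in [25, 2, 20, 24, 25, 9, 8, 5, 9]
`tally` takes the values: 0 → 1 → 2

Answer: 2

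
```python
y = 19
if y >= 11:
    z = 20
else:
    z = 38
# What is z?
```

Trace:
`y = 19` → y = 19
`if y >= 11: ...` → y >= 11 is True → z = 20
So z = 20

Answer: 20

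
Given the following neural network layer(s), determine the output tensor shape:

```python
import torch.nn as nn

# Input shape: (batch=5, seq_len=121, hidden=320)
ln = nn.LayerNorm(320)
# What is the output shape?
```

Input: (5, 121, 320) -> Output: (5, 121, 320)

Answer: (5, 121, 320)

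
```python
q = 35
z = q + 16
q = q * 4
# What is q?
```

Trace:
`q = 35` → q = 35
`z = q + 16` → z = 51
`q = q * 4` → q = 140
So q = 140

Answer: 140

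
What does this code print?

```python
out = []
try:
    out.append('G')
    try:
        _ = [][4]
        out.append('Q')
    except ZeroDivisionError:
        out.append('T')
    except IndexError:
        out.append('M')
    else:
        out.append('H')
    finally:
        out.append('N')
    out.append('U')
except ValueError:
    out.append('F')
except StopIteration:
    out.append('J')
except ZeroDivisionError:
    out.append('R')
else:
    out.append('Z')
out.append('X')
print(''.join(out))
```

Execution trace: 'G' (try body) → 'M' (inner except IndexError) → 'N' (inner finally) → 'U' (try body, no exception) → 'Z' (else) → 'X' (after the try/except). Output: GMNUZX

Answer: GMNUZX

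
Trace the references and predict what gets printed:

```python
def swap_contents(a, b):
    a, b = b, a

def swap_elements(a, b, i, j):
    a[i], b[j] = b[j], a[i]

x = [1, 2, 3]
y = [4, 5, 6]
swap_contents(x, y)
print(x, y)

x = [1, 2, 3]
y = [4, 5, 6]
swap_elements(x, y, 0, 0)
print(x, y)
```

Key concept: parameter rebinding vs mutation.
Step by step:
`x = [1, 2, 3]` → x = [1, 2, 3]
`y = [4, 5, 6]` → y = [4, 5, 6]
`swap_contents(x, y)` → no visible change to tracked variables
`print(x, y)` → prints [1, 2, 3] [4, 5, 6]
`x = [1, 2, 3]` → x = [1, 2, 3]
`y = [4, 5, 6]` → y = [4, 5, 6]
`swap_elements(x, y, 0, 0)` → x = [4, 2, 3]; y = [1, 5, 6]
`print(x, y)` → prints [4, 2, 3] [1, 5, 6]

Answer:
[1, 2, 3] [4, 5, 6]
[4, 2, 3] [1, 5, 6]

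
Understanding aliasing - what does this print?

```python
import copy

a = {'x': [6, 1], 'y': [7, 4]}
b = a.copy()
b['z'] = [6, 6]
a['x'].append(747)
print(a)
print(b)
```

Key concept: shallow copy of dict with mutable values.
Step by step:
`a = {'x': [6, 1], 'y': [7, 4]}` → a = {'x': [6, 1], 'y': [7, 4]}
`b = a.copy()` → b = {'x': [6, 1], 'y': [7, 4]}
`b['z'] = [6, 6]` → b = {'x': [6, 1], 'y': [7, 4], 'z': [6, 6]}
`a['x'].append(747)` → a = {'x': [6, 1, 747], 'y': [7, 4]}; b = {'x': [6, 1, 747], 'y': [7, 4], 'z': [6, 6]}
`print(a)` → prints {'x': [6, 1, 747], 'y': [7, 4]}
`print(b)` → prints {'x': [6, 1, 747], 'y': [7, 4], 'z': [6, 6]}

Answer:
{'x': [6, 1, 747], 'y': [7, 4]}
{'x': [6, 1, 747], 'y': [7, 4], 'z': [6, 6]}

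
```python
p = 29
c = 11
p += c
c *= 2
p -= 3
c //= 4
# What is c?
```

Trace:
`p = 29` → p = 29
`c = 11` → c = 11
`p += c` → p = 40
`c *= 2` → c = 22
`p -= 3` → p = 37
`c //= 4` → c = 5
So c = 5

Answer: 5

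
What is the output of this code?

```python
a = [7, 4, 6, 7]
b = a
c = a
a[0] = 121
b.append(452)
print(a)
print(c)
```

Key concept: multiple aliases.
Step by step:
`a = [7, 4, 6, 7]` → a = [7, 4, 6, 7]
`b = a` → b = [7, 4, 6, 7] (same object as a)
`c = a` → c = [7, 4, 6, 7] (same object as a, b)
`a[0] = 121` → a = [121, 4, 6, 7] (same object as b, c); b = [121, 4, 6, 7] (same object as a, c); c = [121, 4, 6, 7] (same object as a, b)
`b.append(452)` → a = [121, 4, 6, 7, 452] (same object as b, c); b = [121, 4, 6, 7, 452] (same object as a, c); c = [121, 4, 6, 7, 452] (same object as a, b)
`print(a)` → prints [121, 4, 6, 7, 452]
`print(c)` → prints [121, 4, 6, 7, 452]

Answer:
[121, 4, 6, 7, 452]
[121, 4, 6, 7, 452]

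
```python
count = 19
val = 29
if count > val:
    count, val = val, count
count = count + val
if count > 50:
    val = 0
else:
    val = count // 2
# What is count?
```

Trace:
`count = 19` → count = 19
`val = 29` → val = 29
`if count > val: ...` → count > val is False → no variable changes
`count = count + val` → count = 48
`if count > 50: ...` → count > 50 is False, take else branch → val = 24
So count = 48

Answer: 48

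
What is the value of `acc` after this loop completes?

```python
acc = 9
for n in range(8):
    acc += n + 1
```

Start at 9, add 1 to 8 = 45
`acc` takes the values: 9 → 10 → 12 → 15 → 19 → 24 → 30 → 37 → 45

Answer: 45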